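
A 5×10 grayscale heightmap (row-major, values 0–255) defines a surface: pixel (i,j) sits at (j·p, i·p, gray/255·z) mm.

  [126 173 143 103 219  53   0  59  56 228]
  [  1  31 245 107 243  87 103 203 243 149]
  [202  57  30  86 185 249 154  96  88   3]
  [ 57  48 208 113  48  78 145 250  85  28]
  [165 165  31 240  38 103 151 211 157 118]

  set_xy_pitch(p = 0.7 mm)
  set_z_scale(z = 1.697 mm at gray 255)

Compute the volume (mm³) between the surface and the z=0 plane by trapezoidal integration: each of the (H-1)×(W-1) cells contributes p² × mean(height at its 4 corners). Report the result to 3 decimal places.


height_mm = gray/255 × 1.697; cell vol = 0.7² × mean(4 corners)
unit = 0.7² × 1.697 / (4×255) = 0.000815225 mm³ per gray-sum
row 0: Σ corner-gray over 9 cells = 4640  → 3.7826
row 1: Σ corner-gray over 9 cells = 4769  → 3.8878
row 2: Σ corner-gray over 9 cells = 4130  → 3.3669
row 3: Σ corner-gray over 9 cells = 4510  → 3.6767
Σ rows: total corner-gray = 18049  → 14.7140 mm³

14.714


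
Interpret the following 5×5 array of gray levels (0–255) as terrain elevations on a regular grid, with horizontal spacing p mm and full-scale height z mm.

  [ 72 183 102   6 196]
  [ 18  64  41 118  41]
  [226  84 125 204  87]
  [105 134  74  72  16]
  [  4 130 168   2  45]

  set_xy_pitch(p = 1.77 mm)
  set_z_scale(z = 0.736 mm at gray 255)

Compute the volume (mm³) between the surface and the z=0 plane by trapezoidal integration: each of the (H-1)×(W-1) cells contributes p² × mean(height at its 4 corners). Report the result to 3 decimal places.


height_mm = gray/255 × 0.736; cell vol = 1.77² × mean(4 corners)
unit = 1.77² × 0.736 / (4×255) = 0.0022606 mm³ per gray-sum
row 0: Σ corner-gray over 4 cells = 1355  → 3.0631
row 1: Σ corner-gray over 4 cells = 1644  → 3.7164
row 2: Σ corner-gray over 4 cells = 1820  → 4.1143
row 3: Σ corner-gray over 4 cells = 1330  → 3.0066
Σ rows: total corner-gray = 6149  → 13.9004 mm³

13.900


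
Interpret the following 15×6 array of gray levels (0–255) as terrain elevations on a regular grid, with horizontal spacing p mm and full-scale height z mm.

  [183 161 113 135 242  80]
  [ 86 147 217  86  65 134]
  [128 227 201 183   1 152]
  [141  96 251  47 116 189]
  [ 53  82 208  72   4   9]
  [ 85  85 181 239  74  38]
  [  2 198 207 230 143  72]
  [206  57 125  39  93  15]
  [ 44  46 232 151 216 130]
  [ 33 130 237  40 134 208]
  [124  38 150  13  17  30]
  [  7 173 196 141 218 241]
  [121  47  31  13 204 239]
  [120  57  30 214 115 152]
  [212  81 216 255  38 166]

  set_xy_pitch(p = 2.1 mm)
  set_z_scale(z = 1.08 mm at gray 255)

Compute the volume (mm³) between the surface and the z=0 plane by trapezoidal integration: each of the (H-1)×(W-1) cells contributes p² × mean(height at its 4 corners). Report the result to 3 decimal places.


height_mm = gray/255 × 1.08; cell vol = 2.1² × mean(4 corners)
unit = 2.1² × 1.08 / (4×255) = 0.00466941 mm³ per gray-sum
row 0: Σ corner-gray over 5 cells = 2815  → 13.1444
row 1: Σ corner-gray over 5 cells = 2754  → 12.8596
row 2: Σ corner-gray over 5 cells = 2854  → 13.3265
row 3: Σ corner-gray over 5 cells = 2144  → 10.0112
row 4: Σ corner-gray over 5 cells = 2075  → 9.6890
row 5: Σ corner-gray over 5 cells = 2911  → 13.5927
row 6: Σ corner-gray over 5 cells = 2479  → 11.5755
row 7: Σ corner-gray over 5 cells = 2313  → 10.8003
row 8: Σ corner-gray over 5 cells = 2787  → 13.0137
row 9: Σ corner-gray over 5 cells = 1913  → 8.9326
row 10: Σ corner-gray over 5 cells = 2294  → 10.7116
row 11: Σ corner-gray over 5 cells = 2654  → 12.3926
row 12: Σ corner-gray over 5 cells = 2054  → 9.5910
row 13: Σ corner-gray over 5 cells = 2662  → 12.4300
Σ rows: total corner-gray = 34709  → 162.0706 mm³

162.071


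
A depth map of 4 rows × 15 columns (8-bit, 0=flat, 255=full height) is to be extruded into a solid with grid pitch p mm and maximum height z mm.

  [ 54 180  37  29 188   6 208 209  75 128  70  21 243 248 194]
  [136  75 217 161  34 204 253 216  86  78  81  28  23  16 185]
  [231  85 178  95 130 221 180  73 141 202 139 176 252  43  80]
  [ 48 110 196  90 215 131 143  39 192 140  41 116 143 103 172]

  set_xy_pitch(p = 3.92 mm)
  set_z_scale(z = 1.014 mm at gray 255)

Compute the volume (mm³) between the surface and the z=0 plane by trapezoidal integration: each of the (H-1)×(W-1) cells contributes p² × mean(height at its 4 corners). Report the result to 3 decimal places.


334.270

height_mm = gray/255 × 1.014; cell vol = 3.92² × mean(4 corners)
unit = 3.92² × 1.014 / (4×255) = 0.015276 mm³ per gray-sum
row 0: Σ corner-gray over 14 cells = 6797  → 103.8310
row 1: Σ corner-gray over 14 cells = 7406  → 113.1341
row 2: Σ corner-gray over 14 cells = 7679  → 117.3045
Σ rows: total corner-gray = 21882  → 334.2696 mm³


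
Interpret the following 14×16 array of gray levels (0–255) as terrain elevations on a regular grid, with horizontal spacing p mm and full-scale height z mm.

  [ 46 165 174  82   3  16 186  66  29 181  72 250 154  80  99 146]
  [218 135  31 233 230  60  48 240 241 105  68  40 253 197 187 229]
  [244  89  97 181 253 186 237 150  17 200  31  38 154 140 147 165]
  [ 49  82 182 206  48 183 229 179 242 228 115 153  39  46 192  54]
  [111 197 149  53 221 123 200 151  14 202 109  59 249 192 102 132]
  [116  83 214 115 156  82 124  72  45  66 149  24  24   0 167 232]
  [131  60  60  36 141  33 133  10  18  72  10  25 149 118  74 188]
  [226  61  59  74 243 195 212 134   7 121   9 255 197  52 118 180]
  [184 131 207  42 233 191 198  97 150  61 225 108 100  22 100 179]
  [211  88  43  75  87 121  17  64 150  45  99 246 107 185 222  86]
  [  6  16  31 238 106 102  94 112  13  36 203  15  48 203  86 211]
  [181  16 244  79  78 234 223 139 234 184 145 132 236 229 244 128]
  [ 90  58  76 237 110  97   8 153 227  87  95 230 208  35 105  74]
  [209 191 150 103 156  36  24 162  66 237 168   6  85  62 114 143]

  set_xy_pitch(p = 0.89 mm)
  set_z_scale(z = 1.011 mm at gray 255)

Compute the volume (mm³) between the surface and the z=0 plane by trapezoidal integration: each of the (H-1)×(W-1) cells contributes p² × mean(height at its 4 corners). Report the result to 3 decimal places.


height_mm = gray/255 × 1.011; cell vol = 0.89² × mean(4 corners)
unit = 0.89² × 1.011 / (4×255) = 0.000785111 mm³ per gray-sum
row 0: Σ corner-gray over 15 cells = 7889  → 6.1937
row 1: Σ corner-gray over 15 cells = 8832  → 6.9341
row 2: Σ corner-gray over 15 cells = 8600  → 6.7520
row 3: Σ corner-gray over 15 cells = 8636  → 6.7802
row 4: Σ corner-gray over 15 cells = 7275  → 5.7117
row 5: Σ corner-gray over 15 cells = 5187  → 4.0724
row 6: Σ corner-gray over 15 cells = 6077  → 4.7711
row 7: Σ corner-gray over 15 cells = 7973  → 6.2597
row 8: Σ corner-gray over 15 cells = 7488  → 5.8789
row 9: Σ corner-gray over 15 cells = 6218  → 4.8818
row 10: Σ corner-gray over 15 cells = 7966  → 6.2542
row 11: Σ corner-gray over 15 cells = 8759  → 6.8768
row 12: Σ corner-gray over 15 cells = 7088  → 5.5649
Σ rows: total corner-gray = 97988  → 76.9314 mm³

76.931


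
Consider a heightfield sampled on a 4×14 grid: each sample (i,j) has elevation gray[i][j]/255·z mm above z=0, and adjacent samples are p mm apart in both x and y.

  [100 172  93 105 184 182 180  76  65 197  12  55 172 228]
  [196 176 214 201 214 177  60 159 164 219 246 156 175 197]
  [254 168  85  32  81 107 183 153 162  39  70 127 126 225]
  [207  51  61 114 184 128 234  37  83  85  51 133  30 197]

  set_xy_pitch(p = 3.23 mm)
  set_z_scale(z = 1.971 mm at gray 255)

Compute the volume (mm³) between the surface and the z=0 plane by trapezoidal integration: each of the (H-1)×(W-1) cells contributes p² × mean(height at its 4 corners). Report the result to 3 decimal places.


439.892

height_mm = gray/255 × 1.971; cell vol = 3.23² × mean(4 corners)
unit = 3.23² × 1.971 / (4×255) = 0.02016 mm³ per gray-sum
row 0: Σ corner-gray over 13 cells = 8029  → 161.8650
row 1: Σ corner-gray over 13 cells = 7860  → 158.4580
row 2: Σ corner-gray over 13 cells = 5931  → 119.5692
Σ rows: total corner-gray = 21820  → 439.8922 mm³


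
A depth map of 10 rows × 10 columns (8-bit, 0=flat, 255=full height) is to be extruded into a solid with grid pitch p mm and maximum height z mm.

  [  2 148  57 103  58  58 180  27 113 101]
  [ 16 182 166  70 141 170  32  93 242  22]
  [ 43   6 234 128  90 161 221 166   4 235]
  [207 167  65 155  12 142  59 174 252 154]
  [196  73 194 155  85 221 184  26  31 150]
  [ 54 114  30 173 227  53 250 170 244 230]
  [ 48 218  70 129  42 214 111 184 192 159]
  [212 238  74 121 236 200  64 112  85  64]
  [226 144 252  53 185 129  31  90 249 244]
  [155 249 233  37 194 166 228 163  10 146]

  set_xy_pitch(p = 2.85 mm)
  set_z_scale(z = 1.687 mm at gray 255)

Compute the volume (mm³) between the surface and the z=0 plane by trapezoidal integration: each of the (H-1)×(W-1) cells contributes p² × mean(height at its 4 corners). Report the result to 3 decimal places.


height_mm = gray/255 × 1.687; cell vol = 2.85² × mean(4 corners)
unit = 2.85² × 1.687 / (4×255) = 0.013434 mm³ per gray-sum
row 0: Σ corner-gray over 9 cells = 3821  → 51.3312
row 1: Σ corner-gray over 9 cells = 4528  → 60.8291
row 2: Σ corner-gray over 9 cells = 4711  → 63.2875
row 3: Σ corner-gray over 9 cells = 4697  → 63.0994
row 4: Σ corner-gray over 9 cells = 5090  → 68.3789
row 5: Σ corner-gray over 9 cells = 5333  → 71.6434
row 6: Σ corner-gray over 9 cells = 5063  → 68.0162
row 7: Σ corner-gray over 9 cells = 5272  → 70.8239
row 8: Σ corner-gray over 9 cells = 5597  → 75.1900
Σ rows: total corner-gray = 44112  → 592.5996 mm³

592.600


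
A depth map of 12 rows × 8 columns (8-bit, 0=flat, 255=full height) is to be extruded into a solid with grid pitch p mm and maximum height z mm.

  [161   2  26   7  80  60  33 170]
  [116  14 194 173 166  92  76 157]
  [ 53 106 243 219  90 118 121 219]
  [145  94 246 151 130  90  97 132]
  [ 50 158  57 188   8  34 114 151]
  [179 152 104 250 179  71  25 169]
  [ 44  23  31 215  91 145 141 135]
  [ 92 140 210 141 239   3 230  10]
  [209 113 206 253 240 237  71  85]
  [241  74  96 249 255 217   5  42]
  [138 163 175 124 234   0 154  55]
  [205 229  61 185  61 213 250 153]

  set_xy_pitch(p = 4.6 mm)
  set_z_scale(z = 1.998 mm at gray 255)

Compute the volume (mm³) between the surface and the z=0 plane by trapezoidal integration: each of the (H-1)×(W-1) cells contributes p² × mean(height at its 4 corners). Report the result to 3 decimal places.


1694.713

height_mm = gray/255 × 1.998; cell vol = 4.6² × mean(4 corners)
unit = 4.6² × 1.998 / (4×255) = 0.0414487 mm³ per gray-sum
row 0: Σ corner-gray over 7 cells = 2450  → 101.5493
row 1: Σ corner-gray over 7 cells = 3769  → 156.2202
row 2: Σ corner-gray over 7 cells = 3959  → 164.0954
row 3: Σ corner-gray over 7 cells = 3212  → 133.1332
row 4: Σ corner-gray over 7 cells = 3229  → 133.8379
row 5: Σ corner-gray over 7 cells = 3381  → 140.1381
row 6: Σ corner-gray over 7 cells = 3499  → 145.0290
row 7: Σ corner-gray over 7 cells = 4562  → 189.0890
row 8: Σ corner-gray over 7 cells = 4609  → 191.0371
row 9: Σ corner-gray over 7 cells = 3968  → 164.4685
row 10: Σ corner-gray over 7 cells = 4249  → 176.1156
Σ rows: total corner-gray = 40887  → 1694.7132 mm³


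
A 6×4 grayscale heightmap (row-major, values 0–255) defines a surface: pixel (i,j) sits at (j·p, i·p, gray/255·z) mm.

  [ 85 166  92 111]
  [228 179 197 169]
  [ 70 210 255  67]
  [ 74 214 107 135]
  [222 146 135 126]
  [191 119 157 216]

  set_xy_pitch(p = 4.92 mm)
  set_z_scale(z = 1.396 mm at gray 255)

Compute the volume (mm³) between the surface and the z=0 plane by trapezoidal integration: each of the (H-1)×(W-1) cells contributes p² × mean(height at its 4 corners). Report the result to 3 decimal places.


height_mm = gray/255 × 1.396; cell vol = 4.92² × mean(4 corners)
unit = 4.92² × 1.396 / (4×255) = 0.0331295 mm³ per gray-sum
row 0: Σ corner-gray over 3 cells = 1861  → 61.6541
row 1: Σ corner-gray over 3 cells = 2216  → 73.4151
row 2: Σ corner-gray over 3 cells = 1918  → 63.5425
row 3: Σ corner-gray over 3 cells = 1761  → 58.3411
row 4: Σ corner-gray over 3 cells = 1869  → 61.9191
Σ rows: total corner-gray = 9625  → 318.8719 mm³

318.872


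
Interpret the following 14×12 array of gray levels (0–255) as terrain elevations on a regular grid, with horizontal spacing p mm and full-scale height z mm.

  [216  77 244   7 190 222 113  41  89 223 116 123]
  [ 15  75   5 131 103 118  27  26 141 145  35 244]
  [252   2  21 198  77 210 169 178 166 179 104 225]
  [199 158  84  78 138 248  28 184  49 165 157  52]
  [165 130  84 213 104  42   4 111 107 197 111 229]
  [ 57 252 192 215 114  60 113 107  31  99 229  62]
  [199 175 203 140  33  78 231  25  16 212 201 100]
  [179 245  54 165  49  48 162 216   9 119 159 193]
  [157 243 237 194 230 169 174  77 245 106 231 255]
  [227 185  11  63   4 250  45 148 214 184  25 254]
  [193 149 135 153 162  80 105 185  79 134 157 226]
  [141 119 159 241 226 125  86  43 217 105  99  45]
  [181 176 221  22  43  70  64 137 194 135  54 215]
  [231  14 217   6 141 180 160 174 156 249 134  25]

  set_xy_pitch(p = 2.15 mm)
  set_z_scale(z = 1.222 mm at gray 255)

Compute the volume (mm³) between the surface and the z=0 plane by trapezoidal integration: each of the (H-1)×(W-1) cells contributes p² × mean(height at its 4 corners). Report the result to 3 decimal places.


419.150

height_mm = gray/255 × 1.222; cell vol = 2.15² × mean(4 corners)
unit = 2.15² × 1.222 / (4×255) = 0.00553794 mm³ per gray-sum
row 0: Σ corner-gray over 11 cells = 4854  → 26.8811
row 1: Σ corner-gray over 11 cells = 4956  → 27.4460
row 2: Σ corner-gray over 11 cells = 5914  → 32.7514
row 3: Σ corner-gray over 11 cells = 5429  → 30.0655
row 4: Σ corner-gray over 11 cells = 5543  → 30.6968
row 5: Σ corner-gray over 11 cells = 5870  → 32.5077
row 6: Σ corner-gray over 11 cells = 5751  → 31.8487
row 7: Σ corner-gray over 11 cells = 7048  → 39.0314
row 8: Σ corner-gray over 11 cells = 6963  → 38.5607
row 9: Σ corner-gray over 11 cells = 5836  → 32.3194
row 10: Σ corner-gray over 11 cells = 6123  → 33.9088
row 11: Σ corner-gray over 11 cells = 5654  → 31.3115
row 12: Σ corner-gray over 11 cells = 5746  → 31.8210
Σ rows: total corner-gray = 75687  → 419.1498 mm³


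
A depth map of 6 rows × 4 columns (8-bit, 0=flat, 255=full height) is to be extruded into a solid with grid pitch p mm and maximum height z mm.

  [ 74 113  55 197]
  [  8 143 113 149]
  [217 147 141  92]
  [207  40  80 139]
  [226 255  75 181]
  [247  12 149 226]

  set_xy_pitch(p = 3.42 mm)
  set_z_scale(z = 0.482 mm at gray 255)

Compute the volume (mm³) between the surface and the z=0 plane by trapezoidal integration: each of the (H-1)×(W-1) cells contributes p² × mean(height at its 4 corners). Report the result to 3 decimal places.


height_mm = gray/255 × 0.482; cell vol = 3.42² × mean(4 corners)
unit = 3.42² × 0.482 / (4×255) = 0.00552712 mm³ per gray-sum
row 0: Σ corner-gray over 3 cells = 1276  → 7.0526
row 1: Σ corner-gray over 3 cells = 1554  → 8.5891
row 2: Σ corner-gray over 3 cells = 1471  → 8.1304
row 3: Σ corner-gray over 3 cells = 1653  → 9.1363
row 4: Σ corner-gray over 3 cells = 1862  → 10.2915
Σ rows: total corner-gray = 7816  → 43.2000 mm³

43.200


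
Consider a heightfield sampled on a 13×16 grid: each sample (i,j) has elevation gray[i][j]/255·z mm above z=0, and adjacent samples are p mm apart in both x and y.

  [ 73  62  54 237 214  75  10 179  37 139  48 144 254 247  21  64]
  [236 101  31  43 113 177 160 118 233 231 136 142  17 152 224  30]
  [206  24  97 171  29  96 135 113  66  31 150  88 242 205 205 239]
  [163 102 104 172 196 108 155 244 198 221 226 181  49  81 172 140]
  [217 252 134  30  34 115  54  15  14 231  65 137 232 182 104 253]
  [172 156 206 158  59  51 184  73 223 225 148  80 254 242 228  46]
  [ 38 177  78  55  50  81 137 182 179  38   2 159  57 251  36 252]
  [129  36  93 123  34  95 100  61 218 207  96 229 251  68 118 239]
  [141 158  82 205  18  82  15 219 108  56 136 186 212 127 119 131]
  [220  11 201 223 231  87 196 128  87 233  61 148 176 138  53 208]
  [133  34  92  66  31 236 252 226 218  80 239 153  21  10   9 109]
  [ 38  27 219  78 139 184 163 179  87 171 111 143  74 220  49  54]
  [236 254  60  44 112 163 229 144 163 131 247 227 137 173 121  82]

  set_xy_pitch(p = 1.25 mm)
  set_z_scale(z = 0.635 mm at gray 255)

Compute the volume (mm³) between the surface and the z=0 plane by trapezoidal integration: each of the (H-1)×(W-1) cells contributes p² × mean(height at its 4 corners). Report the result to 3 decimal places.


92.669

height_mm = gray/255 × 0.635; cell vol = 1.25² × mean(4 corners)
unit = 1.25² × 0.635 / (4×255) = 0.000972733 mm³ per gray-sum
row 0: Σ corner-gray over 15 cells = 7601  → 7.3937
row 1: Σ corner-gray over 15 cells = 7771  → 7.5591
row 2: Σ corner-gray over 15 cells = 8470  → 8.2390
row 3: Σ corner-gray over 15 cells = 8389  → 8.1603
row 4: Σ corner-gray over 15 cells = 8460  → 8.2293
row 5: Σ corner-gray over 15 cells = 8046  → 7.8266
row 6: Σ corner-gray over 15 cells = 7080  → 6.8869
row 7: Σ corner-gray over 15 cells = 7544  → 7.3383
row 8: Σ corner-gray over 15 cells = 8092  → 7.8714
row 9: Σ corner-gray over 15 cells = 7950  → 7.7332
row 10: Σ corner-gray over 15 cells = 7356  → 7.1554
row 11: Σ corner-gray over 15 cells = 8508  → 8.2760
Σ rows: total corner-gray = 95267  → 92.6693 mm³


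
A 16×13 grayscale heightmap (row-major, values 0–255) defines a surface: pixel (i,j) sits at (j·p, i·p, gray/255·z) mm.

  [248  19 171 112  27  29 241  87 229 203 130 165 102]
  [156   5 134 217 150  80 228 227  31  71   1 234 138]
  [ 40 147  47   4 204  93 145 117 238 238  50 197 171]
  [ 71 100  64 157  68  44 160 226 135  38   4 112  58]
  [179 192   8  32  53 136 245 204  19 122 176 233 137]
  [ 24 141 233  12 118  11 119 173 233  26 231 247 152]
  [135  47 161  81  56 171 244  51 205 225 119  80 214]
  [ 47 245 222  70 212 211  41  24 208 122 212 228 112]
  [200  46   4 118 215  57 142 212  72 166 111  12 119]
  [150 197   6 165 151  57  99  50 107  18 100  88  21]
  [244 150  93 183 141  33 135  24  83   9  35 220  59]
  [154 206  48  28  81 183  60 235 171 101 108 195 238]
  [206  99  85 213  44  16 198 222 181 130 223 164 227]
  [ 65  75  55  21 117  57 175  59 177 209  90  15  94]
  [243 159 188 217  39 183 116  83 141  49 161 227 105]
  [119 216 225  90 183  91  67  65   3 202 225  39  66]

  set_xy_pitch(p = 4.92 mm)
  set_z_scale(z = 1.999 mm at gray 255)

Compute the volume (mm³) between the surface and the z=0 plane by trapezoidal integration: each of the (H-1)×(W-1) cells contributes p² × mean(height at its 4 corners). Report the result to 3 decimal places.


height_mm = gray/255 × 1.999; cell vol = 4.92² × mean(4 corners)
unit = 4.92² × 1.999 / (4×255) = 0.0474398 mm³ per gray-sum
row 0: Σ corner-gray over 12 cells = 6226  → 295.3602
row 1: Σ corner-gray over 12 cells = 6221  → 295.1230
row 2: Σ corner-gray over 12 cells = 5516  → 261.6779
row 3: Σ corner-gray over 12 cells = 5501  → 260.9663
row 4: Σ corner-gray over 12 cells = 6420  → 304.5635
row 5: Σ corner-gray over 12 cells = 6493  → 308.0266
row 6: Σ corner-gray over 12 cells = 6978  → 331.0349
row 7: Σ corner-gray over 12 cells = 6378  → 302.5710
row 8: Σ corner-gray over 12 cells = 4876  → 231.3165
row 9: Σ corner-gray over 12 cells = 4762  → 225.9083
row 10: Σ corner-gray over 12 cells = 5739  → 272.2570
row 11: Σ corner-gray over 12 cells = 6807  → 322.9227
row 12: Σ corner-gray over 12 cells = 5842  → 277.1433
row 13: Σ corner-gray over 12 cells = 5733  → 271.9724
row 14: Σ corner-gray over 12 cells = 6471  → 306.9829
Σ rows: total corner-gray = 89963  → 4267.8265 mm³

4267.827


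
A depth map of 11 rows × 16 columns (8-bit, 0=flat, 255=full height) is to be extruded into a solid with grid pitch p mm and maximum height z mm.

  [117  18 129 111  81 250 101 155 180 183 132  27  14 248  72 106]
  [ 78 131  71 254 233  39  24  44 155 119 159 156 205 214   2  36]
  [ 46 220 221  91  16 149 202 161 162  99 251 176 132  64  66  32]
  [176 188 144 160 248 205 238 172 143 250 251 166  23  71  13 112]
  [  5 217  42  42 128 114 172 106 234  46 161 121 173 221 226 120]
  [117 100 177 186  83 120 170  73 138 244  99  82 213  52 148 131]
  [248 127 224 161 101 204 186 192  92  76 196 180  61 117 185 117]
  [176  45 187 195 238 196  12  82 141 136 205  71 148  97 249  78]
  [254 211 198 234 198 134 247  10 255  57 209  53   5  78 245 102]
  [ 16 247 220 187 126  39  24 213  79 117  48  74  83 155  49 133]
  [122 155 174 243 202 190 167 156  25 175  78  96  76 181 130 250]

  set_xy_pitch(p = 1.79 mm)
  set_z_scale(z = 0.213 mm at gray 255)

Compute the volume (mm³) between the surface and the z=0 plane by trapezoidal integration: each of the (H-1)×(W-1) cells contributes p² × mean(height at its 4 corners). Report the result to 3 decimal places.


height_mm = gray/255 × 0.213; cell vol = 1.79² × mean(4 corners)
unit = 1.79² × 0.213 / (4×255) = 0.000669091 mm³ per gray-sum
row 0: Σ corner-gray over 15 cells = 7351  → 4.9185
row 1: Σ corner-gray over 15 cells = 7824  → 5.2350
row 2: Σ corner-gray over 15 cells = 8930  → 5.9750
row 3: Σ corner-gray over 15 cells = 8963  → 5.9971
row 4: Σ corner-gray over 15 cells = 8149  → 5.4524
row 5: Σ corner-gray over 15 cells = 8587  → 5.7455
row 6: Σ corner-gray over 15 cells = 8827  → 5.9061
row 7: Σ corner-gray over 15 cells = 8882  → 5.9429
row 8: Σ corner-gray over 15 cells = 8095  → 5.4163
row 9: Σ corner-gray over 15 cells = 7939  → 5.3119
Σ rows: total corner-gray = 83547  → 55.9006 mm³

55.901


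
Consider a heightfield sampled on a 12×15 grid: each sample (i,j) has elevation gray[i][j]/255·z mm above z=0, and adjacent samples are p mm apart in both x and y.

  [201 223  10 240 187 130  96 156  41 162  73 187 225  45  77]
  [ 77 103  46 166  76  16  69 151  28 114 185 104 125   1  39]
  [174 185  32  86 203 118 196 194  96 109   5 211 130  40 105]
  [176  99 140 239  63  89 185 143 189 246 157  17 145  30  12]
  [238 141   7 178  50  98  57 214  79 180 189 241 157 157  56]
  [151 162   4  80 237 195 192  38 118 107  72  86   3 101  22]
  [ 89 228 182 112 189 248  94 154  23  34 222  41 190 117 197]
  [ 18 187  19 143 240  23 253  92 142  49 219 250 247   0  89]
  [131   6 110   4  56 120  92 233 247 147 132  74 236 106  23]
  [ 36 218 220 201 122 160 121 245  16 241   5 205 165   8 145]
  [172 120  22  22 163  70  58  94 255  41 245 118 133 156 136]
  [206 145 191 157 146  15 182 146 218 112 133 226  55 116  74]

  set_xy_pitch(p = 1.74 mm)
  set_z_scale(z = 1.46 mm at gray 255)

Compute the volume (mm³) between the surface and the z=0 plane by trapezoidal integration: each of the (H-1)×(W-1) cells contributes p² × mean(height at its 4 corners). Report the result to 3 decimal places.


335.422

height_mm = gray/255 × 1.46; cell vol = 1.74² × mean(4 corners)
unit = 1.74² × 1.46 / (4×255) = 0.00433362 mm³ per gray-sum
row 0: Σ corner-gray over 14 cells = 6312  → 27.3538
row 1: Σ corner-gray over 14 cells = 5973  → 25.8847
row 2: Σ corner-gray over 14 cells = 7161  → 31.0331
row 3: Σ corner-gray over 14 cells = 7462  → 32.3375
row 4: Σ corner-gray over 14 cells = 6753  → 29.2650
row 5: Σ corner-gray over 14 cells = 6917  → 29.9757
row 6: Σ corner-gray over 14 cells = 7789  → 33.7546
row 7: Σ corner-gray over 14 cells = 7115  → 30.8337
row 8: Σ corner-gray over 14 cells = 7315  → 31.7005
row 9: Σ corner-gray over 14 cells = 7337  → 31.7958
row 10: Σ corner-gray over 14 cells = 7266  → 31.4881
Σ rows: total corner-gray = 77400  → 335.4225 mm³


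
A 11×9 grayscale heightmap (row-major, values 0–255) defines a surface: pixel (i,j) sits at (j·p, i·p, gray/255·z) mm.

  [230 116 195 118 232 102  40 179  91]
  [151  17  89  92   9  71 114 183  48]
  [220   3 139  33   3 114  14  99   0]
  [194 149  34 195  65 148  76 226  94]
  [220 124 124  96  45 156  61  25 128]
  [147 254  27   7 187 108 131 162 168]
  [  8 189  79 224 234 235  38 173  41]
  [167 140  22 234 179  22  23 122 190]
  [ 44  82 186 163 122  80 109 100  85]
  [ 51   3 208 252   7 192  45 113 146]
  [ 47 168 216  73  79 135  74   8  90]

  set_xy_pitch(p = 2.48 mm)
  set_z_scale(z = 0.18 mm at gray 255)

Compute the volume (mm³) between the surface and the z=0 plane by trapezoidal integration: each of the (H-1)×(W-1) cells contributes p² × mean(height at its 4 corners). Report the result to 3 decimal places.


height_mm = gray/255 × 0.18; cell vol = 2.48² × mean(4 corners)
unit = 2.48² × 0.18 / (4×255) = 0.00108536 mm³ per gray-sum
row 0: Σ corner-gray over 8 cells = 3634  → 3.9442
row 1: Σ corner-gray over 8 cells = 2379  → 2.5821
row 2: Σ corner-gray over 8 cells = 3104  → 3.3690
row 3: Σ corner-gray over 8 cells = 3684  → 3.9985
row 4: Σ corner-gray over 8 cells = 3677  → 3.9909
row 5: Σ corner-gray over 8 cells = 4460  → 4.8407
row 6: Σ corner-gray over 8 cells = 4234  → 4.5954
row 7: Σ corner-gray over 8 cells = 3654  → 3.9659
row 8: Σ corner-gray over 8 cells = 3650  → 3.9616
row 9: Σ corner-gray over 8 cells = 3480  → 3.7771
Σ rows: total corner-gray = 35956  → 39.0254 mm³

39.025


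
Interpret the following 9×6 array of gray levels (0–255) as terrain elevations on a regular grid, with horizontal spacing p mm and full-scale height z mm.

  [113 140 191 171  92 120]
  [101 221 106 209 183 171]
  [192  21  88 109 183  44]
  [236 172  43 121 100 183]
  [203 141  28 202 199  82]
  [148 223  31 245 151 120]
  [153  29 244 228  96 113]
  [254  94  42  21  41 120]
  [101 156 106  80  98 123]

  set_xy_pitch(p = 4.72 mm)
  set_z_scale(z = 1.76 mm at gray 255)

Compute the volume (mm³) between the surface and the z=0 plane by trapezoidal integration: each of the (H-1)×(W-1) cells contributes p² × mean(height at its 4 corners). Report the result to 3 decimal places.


height_mm = gray/255 × 1.76; cell vol = 4.72² × mean(4 corners)
unit = 4.72² × 1.76 / (4×255) = 0.0384412 mm³ per gray-sum
row 0: Σ corner-gray over 5 cells = 3131  → 120.3593
row 1: Σ corner-gray over 5 cells = 2748  → 105.6363
row 2: Σ corner-gray over 5 cells = 2329  → 89.5295
row 3: Σ corner-gray over 5 cells = 2716  → 104.4062
row 4: Σ corner-gray over 5 cells = 2993  → 115.0544
row 5: Σ corner-gray over 5 cells = 3028  → 116.3998
row 6: Σ corner-gray over 5 cells = 2230  → 85.7238
row 7: Σ corner-gray over 5 cells = 1874  → 72.0387
Σ rows: total corner-gray = 21049  → 809.1480 mm³

809.148


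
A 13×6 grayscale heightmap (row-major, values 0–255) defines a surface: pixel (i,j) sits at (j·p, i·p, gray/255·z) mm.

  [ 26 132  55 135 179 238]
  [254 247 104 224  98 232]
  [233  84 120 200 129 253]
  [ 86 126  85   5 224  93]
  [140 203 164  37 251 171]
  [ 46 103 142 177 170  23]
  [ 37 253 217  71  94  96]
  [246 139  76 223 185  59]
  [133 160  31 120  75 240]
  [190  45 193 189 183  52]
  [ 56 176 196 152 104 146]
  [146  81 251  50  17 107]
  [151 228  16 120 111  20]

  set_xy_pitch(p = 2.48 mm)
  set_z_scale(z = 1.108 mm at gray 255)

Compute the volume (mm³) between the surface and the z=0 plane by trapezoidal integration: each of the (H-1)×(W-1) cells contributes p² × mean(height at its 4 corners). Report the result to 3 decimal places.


221.549

height_mm = gray/255 × 1.108; cell vol = 2.48² × mean(4 corners)
unit = 2.48² × 1.108 / (4×255) = 0.00668102 mm³ per gray-sum
row 0: Σ corner-gray over 5 cells = 3098  → 20.6978
row 1: Σ corner-gray over 5 cells = 3384  → 22.6086
row 2: Σ corner-gray over 5 cells = 2611  → 17.4442
row 3: Σ corner-gray over 5 cells = 2680  → 17.9051
row 4: Σ corner-gray over 5 cells = 2874  → 19.2013
row 5: Σ corner-gray over 5 cells = 2656  → 17.7448
row 6: Σ corner-gray over 5 cells = 2954  → 19.7357
row 7: Σ corner-gray over 5 cells = 2696  → 18.0120
row 8: Σ corner-gray over 5 cells = 2607  → 17.4174
row 9: Σ corner-gray over 5 cells = 2920  → 19.5086
row 10: Σ corner-gray over 5 cells = 2509  → 16.7627
row 11: Σ corner-gray over 5 cells = 2172  → 14.5112
Σ rows: total corner-gray = 33161  → 221.5494 mm³


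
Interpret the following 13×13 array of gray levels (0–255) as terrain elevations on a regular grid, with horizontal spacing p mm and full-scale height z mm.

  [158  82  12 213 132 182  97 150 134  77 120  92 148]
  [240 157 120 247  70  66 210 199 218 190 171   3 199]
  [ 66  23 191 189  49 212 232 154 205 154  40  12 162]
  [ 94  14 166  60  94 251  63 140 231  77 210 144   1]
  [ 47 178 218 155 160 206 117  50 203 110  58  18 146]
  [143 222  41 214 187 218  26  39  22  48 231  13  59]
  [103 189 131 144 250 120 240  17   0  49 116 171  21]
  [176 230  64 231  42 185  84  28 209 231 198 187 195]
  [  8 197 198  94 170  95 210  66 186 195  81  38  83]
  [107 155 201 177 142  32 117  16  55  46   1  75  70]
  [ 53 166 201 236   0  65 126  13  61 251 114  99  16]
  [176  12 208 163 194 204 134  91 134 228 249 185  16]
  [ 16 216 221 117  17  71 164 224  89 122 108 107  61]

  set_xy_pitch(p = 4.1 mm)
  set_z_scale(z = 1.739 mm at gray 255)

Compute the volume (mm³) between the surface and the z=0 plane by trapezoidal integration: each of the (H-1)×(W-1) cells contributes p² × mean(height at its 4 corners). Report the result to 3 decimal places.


height_mm = gray/255 × 1.739; cell vol = 4.1² × mean(4 corners)
unit = 4.1² × 1.739 / (4×255) = 0.0286594 mm³ per gray-sum
row 0: Σ corner-gray over 12 cells = 6629  → 189.9832
row 1: Σ corner-gray over 12 cells = 6891  → 197.4919
row 2: Σ corner-gray over 12 cells = 6145  → 176.1120
row 3: Σ corner-gray over 12 cells = 6134  → 175.7968
row 4: Σ corner-gray over 12 cells = 5863  → 168.0301
row 5: Σ corner-gray over 12 cells = 5702  → 163.4159
row 6: Σ corner-gray over 12 cells = 6727  → 192.7918
row 7: Σ corner-gray over 12 cells = 6900  → 197.7499
row 8: Σ corner-gray over 12 cells = 5362  → 153.6717
row 9: Σ corner-gray over 12 cells = 4944  → 141.6921
row 10: Σ corner-gray over 12 cells = 6529  → 187.1172
row 11: Σ corner-gray over 12 cells = 6785  → 194.4540
Σ rows: total corner-gray = 74611  → 2138.3066 mm³

2138.307


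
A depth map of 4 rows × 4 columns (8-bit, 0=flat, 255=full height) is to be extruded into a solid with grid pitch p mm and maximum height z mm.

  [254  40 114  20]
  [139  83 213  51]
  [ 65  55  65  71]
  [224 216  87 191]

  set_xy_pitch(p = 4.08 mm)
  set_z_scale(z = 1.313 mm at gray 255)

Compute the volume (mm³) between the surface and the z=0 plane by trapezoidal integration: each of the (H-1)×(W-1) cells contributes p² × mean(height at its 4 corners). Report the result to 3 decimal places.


83.977

height_mm = gray/255 × 1.313; cell vol = 4.08² × mean(4 corners)
unit = 4.08² × 1.313 / (4×255) = 0.0214282 mm³ per gray-sum
row 0: Σ corner-gray over 3 cells = 1364  → 29.2280
row 1: Σ corner-gray over 3 cells = 1158  → 24.8138
row 2: Σ corner-gray over 3 cells = 1397  → 29.9351
Σ rows: total corner-gray = 3919  → 83.9770 mm³


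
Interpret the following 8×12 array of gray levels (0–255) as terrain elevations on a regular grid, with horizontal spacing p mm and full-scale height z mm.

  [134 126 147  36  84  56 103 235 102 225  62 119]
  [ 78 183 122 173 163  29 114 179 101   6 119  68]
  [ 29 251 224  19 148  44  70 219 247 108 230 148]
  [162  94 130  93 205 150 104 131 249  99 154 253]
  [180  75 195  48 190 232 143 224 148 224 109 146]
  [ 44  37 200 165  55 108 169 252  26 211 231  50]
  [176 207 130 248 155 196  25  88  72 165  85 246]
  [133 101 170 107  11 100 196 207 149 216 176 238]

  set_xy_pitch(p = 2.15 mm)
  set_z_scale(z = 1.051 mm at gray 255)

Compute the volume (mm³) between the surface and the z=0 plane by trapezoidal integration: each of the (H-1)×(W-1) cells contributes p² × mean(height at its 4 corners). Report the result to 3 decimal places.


height_mm = gray/255 × 1.051; cell vol = 2.15² × mean(4 corners)
unit = 2.15² × 1.051 / (4×255) = 0.00476299 mm³ per gray-sum
row 0: Σ corner-gray over 11 cells = 5129  → 24.4294
row 1: Σ corner-gray over 11 cells = 5821  → 27.7254
row 2: Σ corner-gray over 11 cells = 6530  → 31.1023
row 3: Σ corner-gray over 11 cells = 6735  → 32.0787
row 4: Σ corner-gray over 11 cells = 6504  → 30.9785
row 5: Σ corner-gray over 11 cells = 6166  → 29.3686
row 6: Σ corner-gray over 11 cells = 6401  → 30.4879
Σ rows: total corner-gray = 43286  → 206.1707 mm³

206.171


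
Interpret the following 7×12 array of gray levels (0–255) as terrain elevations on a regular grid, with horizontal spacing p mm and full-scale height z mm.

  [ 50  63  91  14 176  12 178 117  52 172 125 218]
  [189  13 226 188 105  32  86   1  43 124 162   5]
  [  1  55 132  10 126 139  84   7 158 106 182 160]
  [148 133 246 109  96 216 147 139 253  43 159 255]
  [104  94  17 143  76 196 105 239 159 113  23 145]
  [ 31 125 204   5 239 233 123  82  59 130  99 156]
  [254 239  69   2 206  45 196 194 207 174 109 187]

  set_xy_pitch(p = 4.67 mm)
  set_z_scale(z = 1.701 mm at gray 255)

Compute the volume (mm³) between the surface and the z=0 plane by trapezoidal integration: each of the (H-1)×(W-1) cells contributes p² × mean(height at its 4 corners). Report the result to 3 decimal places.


height_mm = gray/255 × 1.701; cell vol = 4.67² × mean(4 corners)
unit = 4.67² × 1.701 / (4×255) = 0.0363695 mm³ per gray-sum
row 0: Σ corner-gray over 11 cells = 4422  → 160.8261
row 1: Σ corner-gray over 11 cells = 4313  → 156.8619
row 2: Σ corner-gray over 11 cells = 5644  → 205.2697
row 3: Σ corner-gray over 11 cells = 6064  → 220.5449
row 4: Σ corner-gray over 11 cells = 5364  → 195.0863
row 5: Σ corner-gray over 11 cells = 6108  → 222.1452
Σ rows: total corner-gray = 31915  → 1160.7341 mm³

1160.734


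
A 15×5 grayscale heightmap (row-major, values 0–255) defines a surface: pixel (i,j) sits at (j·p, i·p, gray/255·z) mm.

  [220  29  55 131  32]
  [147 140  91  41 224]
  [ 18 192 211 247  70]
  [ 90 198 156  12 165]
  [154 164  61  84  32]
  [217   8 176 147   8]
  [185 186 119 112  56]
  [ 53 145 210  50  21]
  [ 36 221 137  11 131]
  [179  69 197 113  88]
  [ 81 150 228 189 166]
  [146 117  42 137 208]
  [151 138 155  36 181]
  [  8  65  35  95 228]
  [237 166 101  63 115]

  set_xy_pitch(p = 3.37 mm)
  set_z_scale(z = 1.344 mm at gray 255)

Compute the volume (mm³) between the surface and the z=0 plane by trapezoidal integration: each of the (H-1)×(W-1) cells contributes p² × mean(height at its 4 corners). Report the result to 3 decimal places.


408.827

height_mm = gray/255 × 1.344; cell vol = 3.37² × mean(4 corners)
unit = 3.37² × 1.344 / (4×255) = 0.0149644 mm³ per gray-sum
row 0: Σ corner-gray over 4 cells = 1597  → 23.8981
row 1: Σ corner-gray over 4 cells = 2303  → 34.4630
row 2: Σ corner-gray over 4 cells = 2375  → 35.5404
row 3: Σ corner-gray over 4 cells = 1791  → 26.8012
row 4: Σ corner-gray over 4 cells = 1691  → 25.3048
row 5: Σ corner-gray over 4 cells = 1962  → 29.3601
row 6: Σ corner-gray over 4 cells = 1959  → 29.3152
row 7: Σ corner-gray over 4 cells = 1789  → 26.7713
row 8: Σ corner-gray over 4 cells = 1930  → 28.8813
row 9: Σ corner-gray over 4 cells = 2406  → 36.0043
row 10: Σ corner-gray over 4 cells = 2327  → 34.8221
row 11: Σ corner-gray over 4 cells = 1936  → 28.9711
row 12: Σ corner-gray over 4 cells = 1616  → 24.1824
row 13: Σ corner-gray over 4 cells = 1638  → 24.5117
Σ rows: total corner-gray = 27320  → 408.8270 mm³


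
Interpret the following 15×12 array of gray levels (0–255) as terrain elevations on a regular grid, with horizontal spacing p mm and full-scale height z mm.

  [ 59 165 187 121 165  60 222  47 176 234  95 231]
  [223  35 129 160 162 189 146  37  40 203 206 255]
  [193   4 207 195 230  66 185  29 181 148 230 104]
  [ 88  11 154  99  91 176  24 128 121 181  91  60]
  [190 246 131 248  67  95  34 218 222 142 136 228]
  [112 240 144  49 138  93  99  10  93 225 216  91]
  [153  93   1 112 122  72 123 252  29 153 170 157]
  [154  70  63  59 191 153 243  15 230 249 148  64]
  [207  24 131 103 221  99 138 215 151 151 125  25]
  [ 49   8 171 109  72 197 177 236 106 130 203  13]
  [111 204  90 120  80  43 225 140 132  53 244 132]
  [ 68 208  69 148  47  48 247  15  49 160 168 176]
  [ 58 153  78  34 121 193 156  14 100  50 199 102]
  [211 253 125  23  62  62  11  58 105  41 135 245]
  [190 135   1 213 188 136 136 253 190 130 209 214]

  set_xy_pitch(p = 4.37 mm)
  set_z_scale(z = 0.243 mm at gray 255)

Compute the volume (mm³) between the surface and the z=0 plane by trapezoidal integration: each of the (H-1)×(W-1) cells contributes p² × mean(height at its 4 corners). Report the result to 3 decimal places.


362.536

height_mm = gray/255 × 0.243; cell vol = 4.37² × mean(4 corners)
unit = 4.37² × 0.243 / (4×255) = 0.00454956 mm³ per gray-sum
row 0: Σ corner-gray over 11 cells = 6326  → 28.7805
row 1: Σ corner-gray over 11 cells = 6339  → 28.8396
row 2: Σ corner-gray over 11 cells = 5547  → 25.2364
row 3: Σ corner-gray over 11 cells = 5796  → 26.3692
row 4: Σ corner-gray over 11 cells = 6313  → 28.7213
row 5: Σ corner-gray over 11 cells = 5381  → 24.4812
row 6: Σ corner-gray over 11 cells = 5624  → 25.5867
row 7: Σ corner-gray over 11 cells = 6008  → 27.3337
row 8: Σ corner-gray over 11 cells = 5828  → 26.5148
row 9: Σ corner-gray over 11 cells = 5785  → 26.3192
row 10: Σ corner-gray over 11 cells = 5467  → 24.8724
row 11: Σ corner-gray over 11 cells = 4918  → 22.3747
row 12: Σ corner-gray over 11 cells = 4562  → 20.7551
row 13: Σ corner-gray over 11 cells = 5792  → 26.3510
Σ rows: total corner-gray = 79686  → 362.5359 mm³


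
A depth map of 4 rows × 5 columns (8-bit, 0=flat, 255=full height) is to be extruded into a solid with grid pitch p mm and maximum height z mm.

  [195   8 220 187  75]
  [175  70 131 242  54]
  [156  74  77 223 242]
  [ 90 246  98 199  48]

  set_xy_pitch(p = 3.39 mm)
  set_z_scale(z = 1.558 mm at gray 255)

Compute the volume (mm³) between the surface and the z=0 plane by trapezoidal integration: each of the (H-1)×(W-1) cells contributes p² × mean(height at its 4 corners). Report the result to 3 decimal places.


120.172

height_mm = gray/255 × 1.558; cell vol = 3.39² × mean(4 corners)
unit = 3.39² × 1.558 / (4×255) = 0.0175536 mm³ per gray-sum
row 0: Σ corner-gray over 4 cells = 2215  → 38.8813
row 1: Σ corner-gray over 4 cells = 2261  → 39.6887
row 2: Σ corner-gray over 4 cells = 2370  → 41.6021
Σ rows: total corner-gray = 6846  → 120.1721 mm³


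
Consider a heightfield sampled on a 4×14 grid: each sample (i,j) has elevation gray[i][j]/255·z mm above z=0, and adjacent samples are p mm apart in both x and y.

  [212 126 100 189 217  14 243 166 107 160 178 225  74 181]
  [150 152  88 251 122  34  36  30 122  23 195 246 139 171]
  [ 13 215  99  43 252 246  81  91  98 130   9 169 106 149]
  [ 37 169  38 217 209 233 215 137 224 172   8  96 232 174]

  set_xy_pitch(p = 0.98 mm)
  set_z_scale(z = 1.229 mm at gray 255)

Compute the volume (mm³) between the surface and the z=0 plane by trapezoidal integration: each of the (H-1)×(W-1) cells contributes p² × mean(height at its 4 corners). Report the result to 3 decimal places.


height_mm = gray/255 × 1.229; cell vol = 0.98² × mean(4 corners)
unit = 0.98² × 1.229 / (4×255) = 0.00115719 mm³ per gray-sum
row 0: Σ corner-gray over 13 cells = 7188  → 8.3179
row 1: Σ corner-gray over 13 cells = 6437  → 7.4488
row 2: Σ corner-gray over 13 cells = 7351  → 8.5065
Σ rows: total corner-gray = 20976  → 24.2732 mm³

24.273


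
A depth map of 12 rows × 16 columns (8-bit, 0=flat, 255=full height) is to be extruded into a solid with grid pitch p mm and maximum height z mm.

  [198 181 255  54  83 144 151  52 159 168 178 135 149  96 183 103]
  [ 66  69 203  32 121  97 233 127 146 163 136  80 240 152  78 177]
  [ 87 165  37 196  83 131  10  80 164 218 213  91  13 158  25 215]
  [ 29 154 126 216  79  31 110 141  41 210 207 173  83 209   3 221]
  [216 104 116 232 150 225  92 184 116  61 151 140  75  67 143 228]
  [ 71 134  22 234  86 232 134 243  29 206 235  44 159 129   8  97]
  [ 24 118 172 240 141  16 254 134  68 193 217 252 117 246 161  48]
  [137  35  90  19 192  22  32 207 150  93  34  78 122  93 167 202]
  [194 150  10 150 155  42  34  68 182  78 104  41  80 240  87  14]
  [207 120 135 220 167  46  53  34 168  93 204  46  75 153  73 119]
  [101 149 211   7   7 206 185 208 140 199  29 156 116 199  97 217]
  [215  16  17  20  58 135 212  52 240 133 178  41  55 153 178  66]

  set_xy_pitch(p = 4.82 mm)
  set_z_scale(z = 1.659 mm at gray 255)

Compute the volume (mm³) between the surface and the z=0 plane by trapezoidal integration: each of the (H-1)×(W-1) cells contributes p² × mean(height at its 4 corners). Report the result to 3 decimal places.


height_mm = gray/255 × 1.659; cell vol = 4.82² × mean(4 corners)
unit = 4.82² × 1.659 / (4×255) = 0.0377868 mm³ per gray-sum
row 0: Σ corner-gray over 15 cells = 8274  → 312.6481
row 1: Σ corner-gray over 15 cells = 7467  → 282.1541
row 2: Σ corner-gray over 15 cells = 7286  → 275.3147
row 3: Σ corner-gray over 15 cells = 7972  → 301.2365
row 4: Σ corner-gray over 15 cells = 8114  → 306.6022
row 5: Σ corner-gray over 15 cells = 8688  → 328.2919
row 6: Σ corner-gray over 15 cells = 7737  → 292.3566
row 7: Σ corner-gray over 15 cells = 6057  → 228.8747
row 8: Σ corner-gray over 15 cells = 6550  → 247.5036
row 9: Σ corner-gray over 15 cells = 7636  → 288.5401
row 10: Σ corner-gray over 15 cells = 7393  → 279.3579
Σ rows: total corner-gray = 83174  → 3142.8806 mm³

3142.881
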